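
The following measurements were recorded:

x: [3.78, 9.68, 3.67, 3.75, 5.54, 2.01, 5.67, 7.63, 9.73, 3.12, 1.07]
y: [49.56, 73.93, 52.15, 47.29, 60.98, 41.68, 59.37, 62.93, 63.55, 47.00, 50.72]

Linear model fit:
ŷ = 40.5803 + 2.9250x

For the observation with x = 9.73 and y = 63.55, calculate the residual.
Residual = -5.4906

The residual is the difference between the actual value and the predicted value:

Residual = y - ŷ

Step 1: Calculate predicted value
ŷ = 40.5803 + 2.9250 × 9.73
ŷ = 69.0406

Step 2: Calculate residual
Residual = 63.55 - 69.0406
Residual = -5.4906

Sign check: y < ŷ, so the point is below the line and the fit overestimates here.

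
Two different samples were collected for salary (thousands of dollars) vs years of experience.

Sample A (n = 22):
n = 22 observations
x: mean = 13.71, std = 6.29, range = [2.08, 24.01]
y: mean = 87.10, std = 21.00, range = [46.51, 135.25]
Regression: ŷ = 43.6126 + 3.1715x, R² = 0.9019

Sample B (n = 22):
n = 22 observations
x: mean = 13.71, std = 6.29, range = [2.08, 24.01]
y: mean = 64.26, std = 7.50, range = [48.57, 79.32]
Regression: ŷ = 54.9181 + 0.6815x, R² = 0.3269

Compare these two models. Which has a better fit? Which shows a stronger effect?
Model A has the better fit (R² = 0.9019 vs 0.3269). Model A shows the stronger effect (|β₁| = 3.1715 vs 0.6815).

Model Comparison:

Which explains more variance? (R²)
- Model A: R² = 0.9019 → 90.19% of variance in salary explained
- Model B: R² = 0.3269 → 32.69% of variance in salary explained
- 0.9019 > 0.3269 → Model A has the better fit

Which has the larger per-year effect? (|β₁|)
- Model A: β₁ = 3.1715 → predicted salary rises 3.1715 thousand dollars per additional year of experience
- Model B: β₁ = 0.6815 → predicted salary rises 0.6815 thousand dollars per additional year of experience
- |3.1715| > |0.6815| → Model A shows the stronger marginal effect

Note: The two samples could reflect different populations, time periods, or measurement quality.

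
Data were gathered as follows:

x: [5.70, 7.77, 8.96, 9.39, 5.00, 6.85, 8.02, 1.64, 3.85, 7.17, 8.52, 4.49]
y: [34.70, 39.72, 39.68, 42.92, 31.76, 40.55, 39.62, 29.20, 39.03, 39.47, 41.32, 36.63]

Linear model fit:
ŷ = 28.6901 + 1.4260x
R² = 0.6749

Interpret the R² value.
About 67.49% of the variability in y is accounted for by the regression on x (R² = 0.6749) — a moderate linear fit.

R² (coefficient of determination) measures the proportion of variance in y explained by the regression model.

Here R² = 0.6749:
- Explained: 67.49% of the variation in y
- Unexplained (residual): 100% − 67.49% = 32.51%
- Rule of thumb (below 0.3 weak; 0.3 to below 0.7 moderate; 0.7 and above strong) → moderate

Note: R² never decreases when predictors are added, so it should not be used alone to compare models of different size.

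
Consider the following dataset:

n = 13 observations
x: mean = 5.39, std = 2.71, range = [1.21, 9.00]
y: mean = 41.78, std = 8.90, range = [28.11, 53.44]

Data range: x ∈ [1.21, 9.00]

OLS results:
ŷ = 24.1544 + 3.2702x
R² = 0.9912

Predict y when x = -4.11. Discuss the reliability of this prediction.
ŷ = 10.7139 (extrapolation — x = -4.11 lies outside [1.21, 9.00], so reliability is low).

Prediction calculation:
ŷ = 24.1544 + 3.2702 × (-4.11)
ŷ = 10.7139

Reliability:
- Data range: x ∈ [1.21, 9.00]
- Prediction point: x = -4.11 is 5.32 units below the observed range → this is EXTRAPOLATION, not interpolation

Why that matters here:
- There are no observations near this x to validate the fitted line there
- R² describes fit only over the sampled x values; it says nothing about behaviour beyond them

Report the number if required, but flag clearly that it is an extrapolation.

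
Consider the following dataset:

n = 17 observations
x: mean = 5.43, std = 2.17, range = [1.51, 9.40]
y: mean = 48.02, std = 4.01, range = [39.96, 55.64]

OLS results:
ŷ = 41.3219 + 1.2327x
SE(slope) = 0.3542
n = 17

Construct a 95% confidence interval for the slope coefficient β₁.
The 95% CI for β₁ is (0.4778, 1.9876)

Confidence interval for the slope:

The 95% CI for β₁ is: β̂₁ ± t*(α/2, n-2) × SE(β̂₁)

Step 1: Find critical t-value
- Confidence level = 0.95
- Degrees of freedom = n - 2 = 17 - 2 = 15
- t*(α/2, 15) = 2.1314

Step 2: Calculate margin of error
Margin = 2.1314 × 0.3542 = 0.7549

Step 3: Construct interval
CI = 1.2327 ± 0.7549
CI = (0.4778, 1.9876)

Interpretation: intervals built this way capture the true β₁ in 95% of repeated samples; here the plausible range for the per-unit effect of x on y is 0.4778 to 1.9876.
The interval does not include 0, suggesting a significant linear relationship.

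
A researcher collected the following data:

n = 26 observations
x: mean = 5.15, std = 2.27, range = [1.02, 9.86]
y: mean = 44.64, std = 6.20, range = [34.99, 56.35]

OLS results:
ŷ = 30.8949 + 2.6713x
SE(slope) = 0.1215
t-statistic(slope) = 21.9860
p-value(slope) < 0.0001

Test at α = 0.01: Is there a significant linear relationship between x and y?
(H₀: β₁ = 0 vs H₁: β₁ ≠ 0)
Since p-value < 0.0001 < α = 0.01, reject H₀ — the slope is significantly different from 0.

Hypothesis test for the slope coefficient:

H₀: β₁ = 0 (no linear relationship)
H₁: β₁ ≠ 0 (linear relationship exists)

Test statistic: t = β̂₁ / SE(β̂₁) = 2.6713 / 0.1215 = 21.9860

p < 0.0001: how often a slope estimate this far from 0 (in SE units) would arise by chance if β₁ were truly 0.

Decision rule: reject H₀ if p-value < α.
p-value < 0.0001 < α = 0.01 → reject H₀.

Conclusion: the linear association between x and y is significant at the 1% level.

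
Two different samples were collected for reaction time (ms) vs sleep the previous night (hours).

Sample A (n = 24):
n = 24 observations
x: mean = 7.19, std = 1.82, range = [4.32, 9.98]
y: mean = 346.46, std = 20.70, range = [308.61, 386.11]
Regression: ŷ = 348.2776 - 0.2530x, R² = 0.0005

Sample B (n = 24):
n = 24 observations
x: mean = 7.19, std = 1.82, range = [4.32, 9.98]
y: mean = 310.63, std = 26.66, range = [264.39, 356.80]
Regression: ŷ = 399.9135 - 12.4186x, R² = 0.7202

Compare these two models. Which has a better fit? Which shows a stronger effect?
Model B has the better fit (R² = 0.7202 vs 0.0005). Model B shows the stronger effect (|β₁| = 12.4186 vs 0.2530).

Model Comparison:

Which explains more variance? (R²)
- Model A: R² = 0.0005 → 0.05% of variance in reaction time explained
- Model B: R² = 0.7202 → 72.02% of variance in reaction time explained
- 0.7202 > 0.0005 → Model B has the better fit

Strength of effect — compare |β₁|:
- Model A: β₁ = -0.2530 → predicted reaction time falls 0.2530 ms per additional hour of sleep
- Model B: β₁ = -12.4186 → predicted reaction time falls 12.4186 ms per additional hour of sleep
- |-0.2530| < |-12.4186| → Model B shows the stronger marginal effect

Note: R² measures how tightly points cluster around the line; β₁ measures how steep the line is — they answer different questions.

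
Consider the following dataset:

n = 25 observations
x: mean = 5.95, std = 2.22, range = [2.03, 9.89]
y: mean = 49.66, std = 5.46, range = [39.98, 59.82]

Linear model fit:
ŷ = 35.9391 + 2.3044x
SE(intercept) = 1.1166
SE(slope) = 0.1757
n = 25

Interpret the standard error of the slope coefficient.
SE(β̂₁) = 0.1757 is the estimated standard deviation of the slope estimate across repeated samples; relative to β̂₁ = 2.3044 that is 7.6%, a precise estimate.

SE(β̂₁) = 0.1757 says: if we drew many samples of n = 25 from the same population and refit each time, the fitted slopes would scatter with a standard deviation of roughly 0.1757 around the true β₁.

Relative precision:
- SE / |β̂₁| = 0.1757 / 2.3044 = 7.6%
- Rule of thumb (under 20%: precise; 20% to under 50%: moderately precise; 50% or more: imprecise) → precise

Rough 95% range (±2 SE): 2.3044 ± 0.3514 → (1.9530, 2.6558).

What drives SE(β̂₁): wider spread of x values → smaller SE; more residual scatter → larger SE.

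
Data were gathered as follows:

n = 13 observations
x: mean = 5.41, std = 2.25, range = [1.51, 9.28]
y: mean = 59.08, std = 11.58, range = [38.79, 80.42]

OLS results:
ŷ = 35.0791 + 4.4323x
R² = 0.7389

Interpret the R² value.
About 73.89% of the variability in y is accounted for by the regression on x (R² = 0.7389) — a strong linear fit.

R² (coefficient of determination) measures the proportion of variance in y explained by the regression model.

Here R² = 0.7389:
- Explained: 73.89% of the variation in y
- Unexplained (residual): 100% − 73.89% = 26.11%
- Rule of thumb (below 0.3 weak; 0.3 to below 0.7 moderate; 0.7 and above strong) → strong

Note: R² says nothing about causation, and a high R² does not by itself mean the linear form is appropriate — check the residuals.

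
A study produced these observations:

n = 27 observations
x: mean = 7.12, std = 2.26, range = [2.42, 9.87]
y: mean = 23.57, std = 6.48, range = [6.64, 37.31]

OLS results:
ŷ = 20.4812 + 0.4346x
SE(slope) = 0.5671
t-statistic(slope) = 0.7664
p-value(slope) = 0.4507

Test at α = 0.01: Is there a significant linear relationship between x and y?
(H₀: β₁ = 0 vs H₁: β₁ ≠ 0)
Fail to reject H₀: p-value = 0.4507 ≥ α = 0.01. The linear relationship is not significant at the 1% level.

Hypothesis test for the slope coefficient:

H₀: β₁ = 0 (no linear relationship)
H₁: β₁ ≠ 0 (linear relationship exists)

Test statistic: t = β̂₁ / SE(β̂₁) = 0.4346 / 0.5671 = 0.7664

The p-value (0.4507) is the probability, under H₀, of a t-statistic at least as extreme as |t| = 0.7664 (two-sided, df = n − 2 = 25).

Decision rule: reject H₀ if p-value < α.
p-value = 0.4507 ≥ α = 0.01 → fail to reject H₀.

Conclusion: the linear association between x and y is not significant at the 1% level.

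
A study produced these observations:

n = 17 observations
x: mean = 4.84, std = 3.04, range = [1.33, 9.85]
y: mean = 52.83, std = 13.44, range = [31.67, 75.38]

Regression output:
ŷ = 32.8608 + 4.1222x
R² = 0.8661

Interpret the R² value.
R² = 0.8661 means 86.61% of the variation in y is explained by the linear relationship with x. This indicates a strong fit.

R² (coefficient of determination) measures the proportion of variance in y explained by the regression model.

Here R² = 0.8661:
- Explained: 86.61% of the variation in y
- Unexplained (residual): 100% − 86.61% = 13.39%
- Rule of thumb (below 0.3 weak; 0.3 to below 0.7 moderate; 0.7 and above strong) → strong

Note: R² says nothing about causation, and a high R² does not by itself mean the linear form is appropriate — check the residuals.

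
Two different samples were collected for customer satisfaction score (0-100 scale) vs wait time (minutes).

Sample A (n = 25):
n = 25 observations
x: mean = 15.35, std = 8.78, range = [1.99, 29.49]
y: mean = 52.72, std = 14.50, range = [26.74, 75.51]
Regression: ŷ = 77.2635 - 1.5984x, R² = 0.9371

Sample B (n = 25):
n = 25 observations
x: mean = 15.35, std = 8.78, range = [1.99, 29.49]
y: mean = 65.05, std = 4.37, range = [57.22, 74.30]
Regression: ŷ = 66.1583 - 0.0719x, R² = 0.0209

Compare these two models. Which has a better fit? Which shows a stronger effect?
Model A has the better fit (R² = 0.9371 vs 0.0209). Model A shows the stronger effect (|β₁| = 1.5984 vs 0.0719).

Model Comparison:

Goodness of fit (R²):
- Model A: R² = 0.9371 → 93.71% of variance in satisfaction score explained
- Model B: R² = 0.0209 → 2.09% of variance in satisfaction score explained
- 0.9371 > 0.0209 → Model A has the better fit

Strength of effect — compare |β₁|:
- Model A: β₁ = -1.5984 → predicted satisfaction score falls 1.5984 points per additional minute of wait time
- Model B: β₁ = -0.0719 → predicted satisfaction score falls 0.0719 points per additional minute of wait time
- |-1.5984| > |-0.0719| → Model A shows the stronger marginal effect

Note: R² measures how tightly points cluster around the line; β₁ measures how steep the line is — they answer different questions.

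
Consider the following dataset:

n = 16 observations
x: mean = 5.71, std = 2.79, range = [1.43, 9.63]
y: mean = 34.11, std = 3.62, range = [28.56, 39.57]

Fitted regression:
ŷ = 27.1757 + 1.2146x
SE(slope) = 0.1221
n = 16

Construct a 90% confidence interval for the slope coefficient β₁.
The 90% CI for β₁ is (0.9995, 1.4297)

Confidence interval for the slope:

The 90% CI for β₁ is: β̂₁ ± t*(α/2, n-2) × SE(β̂₁)

Step 1: Find critical t-value
- Confidence level = 0.9
- Degrees of freedom = n - 2 = 16 - 2 = 14
- t*(α/2, 14) = 1.7613

Step 2: Calculate margin of error
Margin = 1.7613 × 0.1221 = 0.2151

Step 3: Construct interval
CI = 1.2146 ± 0.2151
CI = (0.9995, 1.4297)

Interpretation: each one-unit increase in x is associated with a change in mean y of between 0.9995 and 1.4297, with 90% confidence.
The interval does not include 0, suggesting a significant linear relationship.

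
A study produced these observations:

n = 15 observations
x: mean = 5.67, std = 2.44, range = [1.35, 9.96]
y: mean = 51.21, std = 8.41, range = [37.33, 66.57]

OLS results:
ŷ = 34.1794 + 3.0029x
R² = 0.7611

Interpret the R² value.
About 76.11% of the variability in y is accounted for by the regression on x (R² = 0.7611) — a strong linear fit.

R² (coefficient of determination) measures the proportion of variance in y explained by the regression model.

Here R² = 0.7611:
- Explained: 76.11% of the variation in y
- Unexplained (residual): 100% − 76.11% = 23.89%
- Rule of thumb (below 0.3 weak; 0.3 to below 0.7 moderate; 0.7 and above strong) → strong

Equivalently, for simple linear regression R² = r², so |r| = √0.7611 ≈ 0.8724.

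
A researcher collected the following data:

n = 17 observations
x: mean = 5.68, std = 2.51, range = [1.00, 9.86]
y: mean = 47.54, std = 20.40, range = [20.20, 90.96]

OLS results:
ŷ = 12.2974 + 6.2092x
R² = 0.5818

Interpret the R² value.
The model explains 58.18% of the variance in y (R² = 0.5818), leaving 41.82% unexplained; the fit is moderate.

R² = 1 − SS_res/SS_tot compares the residual scatter to the total scatter of y about its mean.

Here R² = 0.5818:
- Explained: 58.18% of the variation in y
- Unexplained (residual): 100% − 58.18% = 41.82%
- Rule of thumb (below 0.3 weak; 0.3 to below 0.7 moderate; 0.7 and above strong) → moderate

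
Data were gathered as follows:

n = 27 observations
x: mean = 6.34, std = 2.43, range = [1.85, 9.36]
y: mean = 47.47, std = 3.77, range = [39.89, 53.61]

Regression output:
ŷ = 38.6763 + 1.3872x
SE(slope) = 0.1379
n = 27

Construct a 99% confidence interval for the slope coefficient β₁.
The 99% CI for β₁ is (1.0028, 1.7716)

Confidence interval for the slope:

The 99% CI for β₁ is: β̂₁ ± t*(α/2, n-2) × SE(β̂₁)

Step 1: Find critical t-value
- Confidence level = 0.99
- Degrees of freedom = n - 2 = 27 - 2 = 25
- t*(α/2, 25) = 2.7874

Step 2: Calculate margin of error
Margin = 2.7874 × 0.1379 = 0.3844

Step 3: Construct interval
CI = 1.3872 ± 0.3844
CI = (1.0028, 1.7716)

Interpretation: each one-unit increase in x is associated with a change in mean y of between 1.0028 and 1.7716, with 99% confidence.
The interval does not include 0, suggesting a significant linear relationship.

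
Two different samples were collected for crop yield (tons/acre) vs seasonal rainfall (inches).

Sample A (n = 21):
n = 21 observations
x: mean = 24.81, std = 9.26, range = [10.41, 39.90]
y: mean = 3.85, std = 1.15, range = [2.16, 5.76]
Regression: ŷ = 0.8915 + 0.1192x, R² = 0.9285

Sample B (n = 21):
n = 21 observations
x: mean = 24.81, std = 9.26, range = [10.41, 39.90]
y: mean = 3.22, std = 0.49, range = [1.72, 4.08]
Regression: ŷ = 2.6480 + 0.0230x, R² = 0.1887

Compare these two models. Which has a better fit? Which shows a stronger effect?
Model A has the better fit (R² = 0.9285 vs 0.1887). Model A shows the stronger effect (|β₁| = 0.1192 vs 0.0230).

Model Comparison:

Which explains more variance? (R²)
- Model A: R² = 0.9285 → 92.85% of variance in crop yield explained
- Model B: R² = 0.1887 → 18.87% of variance in crop yield explained
- 0.9285 > 0.1887 → Model A has the better fit

Strength of effect — compare |β₁|:
- Model A: β₁ = 0.1192 → predicted crop yield rises 0.1192 tons/acre per additional inch of rainfall
- Model B: β₁ = 0.0230 → predicted crop yield rises 0.0230 tons/acre per additional inch of rainfall
- |0.1192| > |0.0230| → Model A shows the stronger marginal effect

Notes:
- R² measures how tightly points cluster around the line; β₁ measures how steep the line is — they answer different questions.
- A better fit (higher R²) doesn't necessarily mean a more important relationship.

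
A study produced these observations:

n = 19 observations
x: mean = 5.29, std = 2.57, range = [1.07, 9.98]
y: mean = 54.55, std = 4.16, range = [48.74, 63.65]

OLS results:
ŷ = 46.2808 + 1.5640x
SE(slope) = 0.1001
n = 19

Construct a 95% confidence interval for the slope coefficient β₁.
The 95% CI for β₁ is (1.3528, 1.7752)

Confidence interval for the slope:

The 95% CI for β₁ is: β̂₁ ± t*(α/2, n-2) × SE(β̂₁)

Step 1: Find critical t-value
- Confidence level = 0.95
- Degrees of freedom = n - 2 = 19 - 2 = 17
- t*(α/2, 17) = 2.1098

Step 2: Calculate margin of error
Margin = 2.1098 × 0.1001 = 0.2112

Step 3: Construct interval
CI = 1.5640 ± 0.2112
CI = (1.3528, 1.7752)

Interpretation: each one-unit increase in x is associated with a change in mean y of between 1.3528 and 1.7752, with 95% confidence.
The interval does not include 0, suggesting a significant linear relationship.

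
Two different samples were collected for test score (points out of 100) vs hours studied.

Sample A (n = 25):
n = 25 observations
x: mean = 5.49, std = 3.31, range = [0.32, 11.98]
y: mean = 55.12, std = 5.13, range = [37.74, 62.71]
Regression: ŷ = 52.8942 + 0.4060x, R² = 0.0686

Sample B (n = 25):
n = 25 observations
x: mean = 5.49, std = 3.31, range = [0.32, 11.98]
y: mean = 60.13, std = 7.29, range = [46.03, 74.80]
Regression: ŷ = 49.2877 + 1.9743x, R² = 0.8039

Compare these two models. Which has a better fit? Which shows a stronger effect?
Model B has the better fit (R² = 0.8039 vs 0.0686). Model B shows the stronger effect (|β₁| = 1.9743 vs 0.4060).

Model Comparison:

Fit — compare R²:
- Model A: R² = 0.0686 → 6.86% of variance in test score explained
- Model B: R² = 0.8039 → 80.39% of variance in test score explained
- 0.8039 > 0.0686 → Model B has the better fit

Effect size (slope magnitude):
- Model A: β₁ = 0.4060 → predicted test score rises 0.4060 points per additional hour of study time
- Model B: β₁ = 1.9743 → predicted test score rises 1.9743 points per additional hour of study time
- |0.4060| < |1.9743| → Model B shows the stronger marginal effect

Note: A better fit (higher R²) doesn't necessarily mean a more important relationship.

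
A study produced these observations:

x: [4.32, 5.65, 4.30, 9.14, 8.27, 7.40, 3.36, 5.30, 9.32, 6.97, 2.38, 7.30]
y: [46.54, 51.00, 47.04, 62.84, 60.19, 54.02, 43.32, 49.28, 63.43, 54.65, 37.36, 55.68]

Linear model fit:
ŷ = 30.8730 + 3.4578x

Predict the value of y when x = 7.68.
ŷ = 57.4289

Plug x = 7.68 into the fitted line:

ŷ = 30.8730 + 3.4578 × 7.68
ŷ = 30.8730 + 26.5559
ŷ = 57.4289

This is the fitted mean response at that x — an individual observation would come with a wider prediction interval.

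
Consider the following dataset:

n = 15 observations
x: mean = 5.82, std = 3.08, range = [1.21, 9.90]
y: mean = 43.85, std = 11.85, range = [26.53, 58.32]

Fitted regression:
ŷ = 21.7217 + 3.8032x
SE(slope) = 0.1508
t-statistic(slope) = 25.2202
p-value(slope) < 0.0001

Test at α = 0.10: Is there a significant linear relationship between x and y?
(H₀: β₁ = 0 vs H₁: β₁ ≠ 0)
p-value < 0.0001 < α = 0.10, so we reject H₀. The relationship is significant.

Hypothesis test for the slope coefficient:

H₀: β₁ = 0 (no linear relationship)
H₁: β₁ ≠ 0 (linear relationship exists)

Test statistic: t = β̂₁ / SE(β̂₁) = 3.8032 / 0.1508 = 25.2202

The p-value (<0.0001) is the probability, under H₀, of a t-statistic at least as extreme as |t| = 25.2202 (two-sided, df = n − 2 = 13).

Decision rule: reject H₀ if p-value < α.
p-value < 0.0001 < α = 0.10 → reject H₀.

At α = 0.10 the data do provide convincing evidence of a nonzero slope.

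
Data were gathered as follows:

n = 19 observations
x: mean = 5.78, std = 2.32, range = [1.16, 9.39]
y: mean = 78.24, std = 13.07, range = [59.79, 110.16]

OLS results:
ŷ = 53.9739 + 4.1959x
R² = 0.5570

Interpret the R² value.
About 55.70% of the variability in y is accounted for by the regression on x (R² = 0.5570) — a moderate linear fit.

R² (coefficient of determination) measures the proportion of variance in y explained by the regression model.

Here R² = 0.5570:
- Explained: 55.70% of the variation in y
- Unexplained (residual): 100% − 55.70% = 44.30%
- Rule of thumb (below 0.3 weak; 0.3 to below 0.7 moderate; 0.7 and above strong) → moderate

Calculation: R² = 1 − (SS_res / SS_tot), where SS_res is the sum of squared residuals and SS_tot the total sum of squares.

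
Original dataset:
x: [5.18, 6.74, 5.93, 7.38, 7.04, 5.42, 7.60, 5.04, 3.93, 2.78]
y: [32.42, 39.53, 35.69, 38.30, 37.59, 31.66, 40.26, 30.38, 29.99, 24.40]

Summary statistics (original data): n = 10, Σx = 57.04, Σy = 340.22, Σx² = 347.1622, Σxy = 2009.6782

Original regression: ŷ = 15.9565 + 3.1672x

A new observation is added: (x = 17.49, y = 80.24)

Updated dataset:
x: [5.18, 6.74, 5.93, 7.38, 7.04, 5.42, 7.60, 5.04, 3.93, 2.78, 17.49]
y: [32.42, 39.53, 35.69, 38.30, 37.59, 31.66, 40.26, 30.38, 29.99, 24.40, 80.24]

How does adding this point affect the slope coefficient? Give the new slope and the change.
New slope β₁ = 3.8104 versus 3.1672 before: a change of +0.6432 (+20.3%).

x = 17.49 lies well outside the original x-range [2.78, 7.60] (x̄ ≈ 5.70), so this observation has high leverage and can move the slope substantially.

Step 1: Update the sums with the new point (n goes from 10 to 11)
Σx  = 57.04 + 17.49 = 74.53
Σy  = 340.22 + 80.24 = 420.46
Σx² = 347.1622 + 17.49² = 347.1622 + 305.9001 = 653.0623
Σxy = 2009.6782 + 17.49×80.24 = 2009.6782 + 1403.3976 = 3413.0758

Step 2: Recompute the slope with b₁ = (nΣxy − ΣxΣy) / (nΣx² − (Σx)²)
Numerator   = 11×3413.0758 − 74.53×420.46 = 37543.8338 − 31336.8838 = 6206.9500
Denominator = 11×653.0623 − 74.53² = 7183.6853 − 5554.7209 = 1628.9644
b₁(new) = 6206.9500 / 1628.9644 = 3.8104

(Same formula on the original sums: (10×2009.6782 − 57.04×340.22) / (10×347.1622 − 57.04²) = 690.6332 / 218.0604 = 3.1672, matching the given fit.)

Step 3: Change in slope
Δβ₁ = 3.8104 − 3.1672 = +0.6432
Relative change = +0.6432 / 3.1672 × 100% = +20.3%
→ the slope increases when the point is added.

A high-leverage point only changes the slope if it is off the original line; here y = 80.24 is above the original trend, so the slope increases.
In practice: investigate whether it comes from the same population as the rest of the sample; examine leverage (hᵢ) and Cook's distance rather than deleting it automatically.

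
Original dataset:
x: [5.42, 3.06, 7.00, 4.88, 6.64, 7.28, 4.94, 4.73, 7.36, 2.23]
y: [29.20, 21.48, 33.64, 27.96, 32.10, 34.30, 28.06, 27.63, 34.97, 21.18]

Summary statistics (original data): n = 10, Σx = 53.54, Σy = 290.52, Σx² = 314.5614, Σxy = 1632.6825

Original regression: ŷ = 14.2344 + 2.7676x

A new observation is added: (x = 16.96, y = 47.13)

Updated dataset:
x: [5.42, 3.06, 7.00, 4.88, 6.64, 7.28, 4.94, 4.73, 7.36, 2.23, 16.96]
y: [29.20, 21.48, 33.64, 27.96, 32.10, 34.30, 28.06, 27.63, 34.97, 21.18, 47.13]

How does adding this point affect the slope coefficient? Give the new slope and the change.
New slope β₁ = 1.7822 versus 2.7676 before: a change of -0.9854 (-35.6%).

The new point has HIGH LEVERAGE: x = 16.96 is far from the original mean x̄ = 53.54/10 ≈ 5.35 (original range [2.23, 7.36]).

Step 1: Update the sums with the new point (n goes from 10 to 11)
Σx  = 53.54 + 16.96 = 70.50
Σy  = 290.52 + 47.13 = 337.65
Σx² = 314.5614 + 16.96² = 314.5614 + 287.6416 = 602.2030
Σxy = 1632.6825 + 16.96×47.13 = 1632.6825 + 799.3248 = 2432.0073

Step 2: Recompute the slope with b₁ = (nΣxy − ΣxΣy) / (nΣx² − (Σx)²)
Numerator   = 11×2432.0073 − 70.50×337.65 = 26752.0803 − 23804.3250 = 2947.7553
Denominator = 11×602.2030 − 70.50² = 6624.2330 − 4970.2500 = 1653.9830
b₁(new) = 2947.7553 / 1653.9830 = 1.7822

(Same formula on the original sums: (10×1632.6825 − 53.54×290.52) / (10×314.5614 − 53.54²) = 772.3842 / 279.0824 = 2.7676, matching the given fit.)

Step 3: Change in slope
Δβ₁ = 1.7822 − 2.7676 = -0.9854
Relative change = -0.9854 / 2.7676 × 100% = -35.6%
→ the slope decreases when the point is added.

Because the point sits below the extension of the original line at a high-leverage x, it tilts the fit down.
In practice: refit with and without it and report both if conclusions differ.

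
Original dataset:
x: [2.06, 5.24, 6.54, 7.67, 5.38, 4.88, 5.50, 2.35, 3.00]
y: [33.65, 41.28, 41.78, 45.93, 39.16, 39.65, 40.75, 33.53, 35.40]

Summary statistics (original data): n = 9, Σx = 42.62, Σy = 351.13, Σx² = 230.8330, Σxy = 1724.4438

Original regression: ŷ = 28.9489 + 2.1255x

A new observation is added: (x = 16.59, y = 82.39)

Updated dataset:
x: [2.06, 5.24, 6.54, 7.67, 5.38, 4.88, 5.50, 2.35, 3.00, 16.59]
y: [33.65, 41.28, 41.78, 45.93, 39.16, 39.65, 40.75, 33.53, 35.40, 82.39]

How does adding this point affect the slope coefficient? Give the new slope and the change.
The slope changes from 2.1255 to 3.3730 (change of +1.2475, or +58.7%).

The new point has HIGH LEVERAGE: x = 16.59 is far from the original mean x̄ = 42.62/9 ≈ 4.74 (original range [2.06, 7.67]).

Step 1: Update the sums with the new point (n goes from 9 to 10)
Σx  = 42.62 + 16.59 = 59.21
Σy  = 351.13 + 82.39 = 433.52
Σx² = 230.8330 + 16.59² = 230.8330 + 275.2281 = 506.0611
Σxy = 1724.4438 + 16.59×82.39 = 1724.4438 + 1366.8501 = 3091.2939

Step 2: Recompute the slope with b₁ = (nΣxy − ΣxΣy) / (nΣx² − (Σx)²)
Numerator   = 10×3091.2939 − 59.21×433.52 = 30912.9390 − 25668.7192 = 5244.2198
Denominator = 10×506.0611 − 59.21² = 5060.6110 − 3505.8241 = 1554.7869
b₁(new) = 5244.2198 / 1554.7869 = 3.3730

(Same formula on the original sums: (9×1724.4438 − 42.62×351.13) / (9×230.8330 − 42.62²) = 554.8336 / 261.0326 = 2.1255, matching the given fit.)

Step 3: Change in slope
Δβ₁ = 3.3730 − 2.1255 = +1.2475
Relative change = +1.2475 / 2.1255 × 100% = +58.7%
→ the slope increases when the point is added.

A high-leverage point only changes the slope if it is off the original line; here y = 82.39 is above the original trend, so the slope increases.
In practice: refit with and without it and report both if conclusions differ; check such a point for data-entry or measurement error.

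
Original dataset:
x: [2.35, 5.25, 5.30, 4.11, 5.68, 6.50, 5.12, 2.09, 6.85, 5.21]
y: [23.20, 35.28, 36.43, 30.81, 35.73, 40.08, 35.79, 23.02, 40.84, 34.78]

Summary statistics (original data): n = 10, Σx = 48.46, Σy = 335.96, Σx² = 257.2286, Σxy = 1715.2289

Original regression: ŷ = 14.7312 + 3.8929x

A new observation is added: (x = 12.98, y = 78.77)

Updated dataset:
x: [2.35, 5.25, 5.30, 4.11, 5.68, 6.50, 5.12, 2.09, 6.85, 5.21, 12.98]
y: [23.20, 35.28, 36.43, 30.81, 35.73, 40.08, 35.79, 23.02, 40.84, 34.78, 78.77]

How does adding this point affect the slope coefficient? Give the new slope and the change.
The slope changes from 3.8929 to 5.1032 (change of +1.2103, or +31.1%).

x = 12.98 lies well outside the original x-range [2.09, 6.85] (x̄ ≈ 4.85), so this observation has high leverage and can move the slope substantially.

Step 1: Update the sums with the new point (n goes from 10 to 11)
Σx  = 48.46 + 12.98 = 61.44
Σy  = 335.96 + 78.77 = 414.73
Σx² = 257.2286 + 12.98² = 257.2286 + 168.4804 = 425.7090
Σxy = 1715.2289 + 12.98×78.77 = 1715.2289 + 1022.4346 = 2737.6635

Step 2: Recompute the slope with b₁ = (nΣxy − ΣxΣy) / (nΣx² − (Σx)²)
Numerator   = 11×2737.6635 − 61.44×414.73 = 30114.2985 − 25481.0112 = 4633.2873
Denominator = 11×425.7090 − 61.44² = 4682.7990 − 3774.8736 = 907.9254
b₁(new) = 4633.2873 / 907.9254 = 5.1032

(Same formula on the original sums: (10×1715.2289 − 48.46×335.96) / (10×257.2286 − 48.46²) = 871.6674 / 223.9144 = 3.8929, matching the given fit.)

Step 3: Change in slope
Δβ₁ = 5.1032 − 3.8929 = +1.2103
Relative change = +1.2103 / 3.8929 × 100% = +31.1%
→ the slope increases when the point is added.

Because the point sits above the extension of the original line at a high-leverage x, it tilts the fit up.
In practice: examine leverage (hᵢ) and Cook's distance rather than deleting it automatically; investigate whether it comes from the same population as the rest of the sample.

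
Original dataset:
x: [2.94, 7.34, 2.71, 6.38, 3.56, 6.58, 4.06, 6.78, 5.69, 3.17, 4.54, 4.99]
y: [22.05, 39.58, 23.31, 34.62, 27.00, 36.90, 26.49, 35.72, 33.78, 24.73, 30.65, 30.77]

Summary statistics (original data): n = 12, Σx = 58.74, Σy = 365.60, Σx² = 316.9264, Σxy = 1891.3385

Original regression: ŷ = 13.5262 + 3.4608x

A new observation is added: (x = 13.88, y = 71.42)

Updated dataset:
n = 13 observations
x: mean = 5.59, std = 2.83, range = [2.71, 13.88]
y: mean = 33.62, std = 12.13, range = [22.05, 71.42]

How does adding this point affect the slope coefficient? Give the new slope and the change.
Adding the point moves β₁ from 3.4608 to 4.2476, i.e. it increases by 0.7868 (+22.7%).

The new point has HIGH LEVERAGE: x = 13.88 is far from the original mean x̄ = 58.74/12 ≈ 4.90 (original range [2.71, 7.34]).

Step 1: Update the sums with the new point (n goes from 12 to 13)
Σx  = 58.74 + 13.88 = 72.62
Σy  = 365.60 + 71.42 = 437.02
Σx² = 316.9264 + 13.88² = 316.9264 + 192.6544 = 509.5808
Σxy = 1891.3385 + 13.88×71.42 = 1891.3385 + 991.3096 = 2882.6481

Step 2: Recompute the slope with b₁ = (nΣxy − ΣxΣy) / (nΣx² − (Σx)²)
Numerator   = 13×2882.6481 − 72.62×437.02 = 37474.4253 − 31736.3924 = 5738.0329
Denominator = 13×509.5808 − 72.62² = 6624.5504 − 5273.6644 = 1350.8860
b₁(new) = 5738.0329 / 1350.8860 = 4.2476

(Same formula on the original sums: (12×1891.3385 − 58.74×365.60) / (12×316.9264 − 58.74²) = 1220.7180 / 352.7292 = 3.4608, matching the given fit.)

Step 3: Change in slope
Δβ₁ = 4.2476 − 3.4608 = +0.7868
Relative change = +0.7868 / 3.4608 × 100% = +22.7%
→ the slope increases when the point is added.

A high-leverage point only changes the slope if it is off the original line; here y = 71.42 is above the original trend, so the slope increases.
In practice: check such a point for data-entry or measurement error; refit with and without it and report both if conclusions differ.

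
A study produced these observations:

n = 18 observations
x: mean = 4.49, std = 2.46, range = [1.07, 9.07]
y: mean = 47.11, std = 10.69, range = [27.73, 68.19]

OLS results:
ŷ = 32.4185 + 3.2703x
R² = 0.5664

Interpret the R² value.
R² = 0.5664 means 56.64% of the variation in y is explained by the linear relationship with x. This indicates a moderate fit.

The coefficient of determination R² is the fraction of the total variation in y that the fitted line accounts for.

Here R² = 0.5664:
- Explained: 56.64% of the variation in y
- Unexplained (residual): 100% − 56.64% = 43.36%
- Rule of thumb (below 0.3 weak; 0.3 to below 0.7 moderate; 0.7 and above strong) → moderate

Note: R² says nothing about causation, and a high R² does not by itself mean the linear form is appropriate — check the residuals.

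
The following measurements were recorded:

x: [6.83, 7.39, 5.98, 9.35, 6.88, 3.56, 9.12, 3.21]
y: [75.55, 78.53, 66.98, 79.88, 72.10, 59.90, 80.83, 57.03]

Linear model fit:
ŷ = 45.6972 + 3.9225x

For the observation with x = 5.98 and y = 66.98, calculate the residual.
Residual = -2.1738

The residual is the difference between the actual value and the predicted value:

Residual = y - ŷ

Step 1: Calculate predicted value
ŷ = 45.6972 + 3.9225 × 5.98
ŷ = 69.1538

Step 2: Calculate residual
Residual = 66.98 - 69.1538
Residual = -2.1738

Interpretation: the model overestimates the actual value by 2.1738 at this point (negative residual → observation lies below the fitted line).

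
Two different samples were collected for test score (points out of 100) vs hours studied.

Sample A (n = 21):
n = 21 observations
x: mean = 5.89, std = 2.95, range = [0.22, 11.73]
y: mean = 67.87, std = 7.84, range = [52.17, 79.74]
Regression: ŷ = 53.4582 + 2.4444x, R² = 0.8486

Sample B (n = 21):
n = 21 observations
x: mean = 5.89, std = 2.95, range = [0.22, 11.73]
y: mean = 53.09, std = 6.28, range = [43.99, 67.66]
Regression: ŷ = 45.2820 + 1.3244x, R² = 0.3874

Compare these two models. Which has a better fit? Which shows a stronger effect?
Model A has the better fit (R² = 0.8486 vs 0.3874). Model A shows the stronger effect (|β₁| = 2.4444 vs 1.3244).

Model Comparison:

Fit — compare R²:
- Model A: R² = 0.8486 → 84.86% of variance in test score explained
- Model B: R² = 0.3874 → 38.74% of variance in test score explained
- 0.8486 > 0.3874 → Model A has the better fit

Which has the larger per-hour effect? (|β₁|)
- Model A: β₁ = 2.4444 → predicted test score rises 2.4444 points per additional hour of study time
- Model B: β₁ = 1.3244 → predicted test score rises 1.3244 points per additional hour of study time
- |2.4444| > |1.3244| → Model A shows the stronger marginal effect

Note: A better fit (higher R²) doesn't necessarily mean a more important relationship.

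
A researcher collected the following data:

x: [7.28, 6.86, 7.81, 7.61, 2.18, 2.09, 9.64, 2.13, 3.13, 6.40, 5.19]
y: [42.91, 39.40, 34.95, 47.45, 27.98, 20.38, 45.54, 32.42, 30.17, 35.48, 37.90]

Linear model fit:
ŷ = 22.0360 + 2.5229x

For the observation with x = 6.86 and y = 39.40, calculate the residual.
Residual = 0.0569

The residual is the difference between the actual value and the predicted value:

Residual = y - ŷ

Step 1: Calculate predicted value
ŷ = 22.0360 + 2.5229 × 6.86
ŷ = 39.3431

Step 2: Calculate residual
Residual = 39.40 - 39.3431
Residual = 0.0569

Interpretation: the model underestimates the actual value by 0.0569 at this point (positive residual → observation lies above the fitted line).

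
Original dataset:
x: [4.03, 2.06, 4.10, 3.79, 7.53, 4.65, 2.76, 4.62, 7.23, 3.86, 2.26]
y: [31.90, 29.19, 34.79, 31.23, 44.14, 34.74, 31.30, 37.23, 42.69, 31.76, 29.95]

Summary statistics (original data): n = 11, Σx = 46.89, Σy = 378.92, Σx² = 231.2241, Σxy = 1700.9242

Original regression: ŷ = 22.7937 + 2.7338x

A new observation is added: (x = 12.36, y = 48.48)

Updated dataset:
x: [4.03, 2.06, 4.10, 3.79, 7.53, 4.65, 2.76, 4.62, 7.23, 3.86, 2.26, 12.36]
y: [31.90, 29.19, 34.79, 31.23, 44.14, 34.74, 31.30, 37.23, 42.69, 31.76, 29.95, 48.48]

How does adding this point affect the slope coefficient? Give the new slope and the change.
Adding the point moves β₁ from 2.7338 to 2.0761, i.e. it decreases by 0.6577 (-24.1%).

The new point has HIGH LEVERAGE: x = 12.36 is far from the original mean x̄ = 46.89/11 ≈ 4.26 (original range [2.06, 7.53]).

Step 1: Update the sums with the new point (n goes from 11 to 12)
Σx  = 46.89 + 12.36 = 59.25
Σy  = 378.92 + 48.48 = 427.40
Σx² = 231.2241 + 12.36² = 231.2241 + 152.7696 = 383.9937
Σxy = 1700.9242 + 12.36×48.48 = 1700.9242 + 599.2128 = 2300.1370

Step 2: Recompute the slope with b₁ = (nΣxy − ΣxΣy) / (nΣx² − (Σx)²)
Numerator   = 12×2300.1370 − 59.25×427.40 = 27601.6440 − 25323.4500 = 2278.1940
Denominator = 12×383.9937 − 59.25² = 4607.9244 − 3510.5625 = 1097.3619
b₁(new) = 2278.1940 / 1097.3619 = 2.0761

(Same formula on the original sums: (11×1700.9242 − 46.89×378.92) / (11×231.2241 − 46.89²) = 942.6074 / 344.7930 = 2.7338, matching the given fit.)

Step 3: Change in slope
Δβ₁ = 2.0761 − 2.7338 = -0.6577
Relative change = -0.6577 / 2.7338 × 100% = -24.1%
→ the slope decreases when the point is added.

A high-leverage point only changes the slope if it is off the original line; here y = 48.48 is below the original trend, so the slope decreases.
In practice: refit with and without it and report both if conclusions differ.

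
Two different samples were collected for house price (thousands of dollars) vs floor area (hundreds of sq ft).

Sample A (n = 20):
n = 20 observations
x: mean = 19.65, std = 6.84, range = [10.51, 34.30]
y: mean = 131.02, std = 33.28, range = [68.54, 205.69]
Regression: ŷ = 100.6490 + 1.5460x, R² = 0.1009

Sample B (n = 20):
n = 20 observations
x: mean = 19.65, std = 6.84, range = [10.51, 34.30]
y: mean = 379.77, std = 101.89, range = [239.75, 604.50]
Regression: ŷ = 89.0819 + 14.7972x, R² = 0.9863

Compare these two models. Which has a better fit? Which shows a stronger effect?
Model B has the better fit (R² = 0.9863 vs 0.1009). Model B shows the stronger effect (|β₁| = 14.7972 vs 1.5460).

Model Comparison:

Goodness of fit (R²):
- Model A: R² = 0.1009 → 10.09% of variance in house price explained
- Model B: R² = 0.9863 → 98.63% of variance in house price explained
- 0.9863 > 0.1009 → Model B has the better fit

Which has the larger per-hundred sq ft effect? (|β₁|)
- Model A: β₁ = 1.5460 → predicted house price rises 1.5460 thousand dollars per additional hundred sq ft of floor area
- Model B: β₁ = 14.7972 → predicted house price rises 14.7972 thousand dollars per additional hundred sq ft of floor area
- |1.5460| < |14.7972| → Model B shows the stronger marginal effect

Note: The two samples could reflect different populations, time periods, or measurement quality.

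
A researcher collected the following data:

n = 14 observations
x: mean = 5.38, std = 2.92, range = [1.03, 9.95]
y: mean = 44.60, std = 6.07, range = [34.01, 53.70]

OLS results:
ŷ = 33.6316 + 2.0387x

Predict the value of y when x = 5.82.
ŷ = 45.4968

x = 5.82 lies inside the observed range [1.03, 9.95], so the fitted equation applies directly:

ŷ = 33.6316 + 2.0387 × 5.82
ŷ = 33.6316 + 11.8652
ŷ = 45.4968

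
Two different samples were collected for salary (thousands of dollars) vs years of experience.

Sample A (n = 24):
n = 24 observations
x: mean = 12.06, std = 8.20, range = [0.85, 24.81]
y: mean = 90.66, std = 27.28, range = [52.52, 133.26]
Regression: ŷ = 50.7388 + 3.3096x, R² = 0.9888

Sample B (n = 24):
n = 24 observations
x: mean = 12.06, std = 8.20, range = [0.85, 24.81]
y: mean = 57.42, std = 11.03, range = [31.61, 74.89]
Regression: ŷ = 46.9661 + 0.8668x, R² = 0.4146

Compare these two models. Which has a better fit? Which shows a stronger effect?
Model A has the better fit (R² = 0.9888 vs 0.4146). Model A shows the stronger effect (|β₁| = 3.3096 vs 0.8668).

Model Comparison:

Which explains more variance? (R²)
- Model A: R² = 0.9888 → 98.88% of variance in salary explained
- Model B: R² = 0.4146 → 41.46% of variance in salary explained
- 0.9888 > 0.4146 → Model A has the better fit

Effect size (slope magnitude):
- Model A: β₁ = 3.3096 → predicted salary rises 3.3096 thousand dollars per additional year of experience
- Model B: β₁ = 0.8668 → predicted salary rises 0.8668 thousand dollars per additional year of experience
- |3.3096| > |0.8668| → Model A shows the stronger marginal effect

Note: A steeper slope doesn't make a better model if the scatter around the line is large.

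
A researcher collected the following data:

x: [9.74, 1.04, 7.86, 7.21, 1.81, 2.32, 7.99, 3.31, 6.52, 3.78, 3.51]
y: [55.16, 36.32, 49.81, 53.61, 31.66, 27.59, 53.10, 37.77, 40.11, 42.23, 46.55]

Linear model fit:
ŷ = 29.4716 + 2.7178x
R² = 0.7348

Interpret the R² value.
The model explains 73.48% of the variance in y (R² = 0.7348), leaving 26.52% unexplained; the fit is strong.

R² (coefficient of determination) measures the proportion of variance in y explained by the regression model.

Here R² = 0.7348:
- Explained: 73.48% of the variation in y
- Unexplained (residual): 100% − 73.48% = 26.52%
- Rule of thumb (below 0.3 weak; 0.3 to below 0.7 moderate; 0.7 and above strong) → strong

Calculation: R² = 1 − (SS_res / SS_tot), where SS_res is the sum of squared residuals and SS_tot the total sum of squares.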